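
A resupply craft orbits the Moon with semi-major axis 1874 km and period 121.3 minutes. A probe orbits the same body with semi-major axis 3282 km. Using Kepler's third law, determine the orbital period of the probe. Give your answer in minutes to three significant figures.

T₂ ≈ 281 minutes

Kepler's third law: T² ∝ a³, so T₂ = T₁ (a₂/a₁)^(3/2).
a₂/a₁ = 1.751, (a₂/a₁)^(3/2) = 2.318.
T₂ = 121.3 × 2.318 = 281.1 minutes.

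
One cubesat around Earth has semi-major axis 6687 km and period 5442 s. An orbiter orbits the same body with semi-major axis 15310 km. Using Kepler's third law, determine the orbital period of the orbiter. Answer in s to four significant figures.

Kepler's third law: T² ∝ a³, so T₂ = T₁ (a₂/a₁)^(3/2).
a₂/a₁ = 2.290, (a₂/a₁)^(3/2) = 3.464.
T₂ = 5442 × 3.464 = 18850 s.

T₂ ≈ 18850 s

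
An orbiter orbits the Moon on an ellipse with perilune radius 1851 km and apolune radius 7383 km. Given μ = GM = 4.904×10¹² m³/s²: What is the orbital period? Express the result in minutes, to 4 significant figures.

Semi-major axis a = (r_p + r_a)/2 = (1851.0 + 7383.0)/2 = 4617.0 km = 4.617×10⁶ m.
By Kepler's third law T = 2π√(a³/μ) = 2π × 4.480×10³ = 2.815×10⁴ s.
= 469.1 minutes.

T ≈ 469.1 minutes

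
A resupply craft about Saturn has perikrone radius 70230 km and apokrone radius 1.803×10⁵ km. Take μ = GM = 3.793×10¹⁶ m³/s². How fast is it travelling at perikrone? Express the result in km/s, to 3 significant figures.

v ≈ 27.9 km/s

Semi-major axis a = (r_p + r_a)/2 = 1.2526×10⁵ km = 1.253×10⁸ m.
Vis-viva: v² = μ(2/r − 1/a) = 3.793×10¹⁶ × (2.848×10⁻⁸ − 7.983×10⁻⁹) = 7.774×10⁸ m²/s².
v = 27880 m/s = 27.88 km/s.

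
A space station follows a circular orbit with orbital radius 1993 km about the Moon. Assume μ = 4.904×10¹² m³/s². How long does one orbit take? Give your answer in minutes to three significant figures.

r = 1993 km = 1.993×10⁶ m.
Kepler's third law: T = 2π√(r³/μ) = 2π√((1.993×10⁶)³ / 4.904×10¹²).
r³/μ = 1.614×10⁶ s², so T = 2π × 1.271×10³ = 7.983×10³ s.
Converting: 7.983×10³ s ÷ 60.00 = 133.0 minutes.

T ≈ 133 minutes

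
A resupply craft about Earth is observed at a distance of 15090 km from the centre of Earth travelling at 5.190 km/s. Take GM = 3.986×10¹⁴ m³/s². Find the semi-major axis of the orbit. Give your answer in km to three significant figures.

a ≈ 15400 km

r = 1.509×10⁷ m.
Specific orbital energy ε = v²/2 − μ/r = (5190)²/2 − 3.986×10¹⁴/1.509×10⁷ = -1.295×10⁷ J/kg.
Since ε = −μ/(2a), a = −μ/(2ε) = 1.539×10⁷ m = 15394 km.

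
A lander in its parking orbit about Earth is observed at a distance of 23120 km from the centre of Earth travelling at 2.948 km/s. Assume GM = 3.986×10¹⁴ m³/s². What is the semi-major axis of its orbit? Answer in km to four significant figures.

r = 2.312×10⁷ m.
Specific orbital energy ε = v²/2 − μ/r = (2948)²/2 − 3.986×10¹⁴/2.312×10⁷ = -1.290×10⁷ J/kg.
Since ε = −μ/(2a), a = −μ/(2ε) = 1.546×10⁷ m = 15455 km.

a ≈ 15460 km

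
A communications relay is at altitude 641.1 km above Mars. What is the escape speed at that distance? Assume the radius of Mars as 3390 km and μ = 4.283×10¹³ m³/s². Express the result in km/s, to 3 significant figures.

r = 3390 + 641.1 = 4031.1 km = 4.0311×10⁶ m.
Escape speed v_esc = √(2μ/r) = √(2 × 4.283×10¹³ / 4.031×10⁶) = √(2.125×10⁷) = 4610 m/s.
= 4.610 km/s.

v_esc ≈ 4.61 km/s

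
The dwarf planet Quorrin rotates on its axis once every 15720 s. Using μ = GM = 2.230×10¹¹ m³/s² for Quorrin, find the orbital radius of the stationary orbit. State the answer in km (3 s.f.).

r_sync ≈ 1120 km

A synchronous orbit has period T, so by Kepler's third law a = (μT²/4π²)^(1/3).
μT²/4π² = 2.230×10¹¹ × (1.572×10⁴)² / 39.48 = 1.396×10¹⁸ m³.
a = 1.118×10⁶ m = 1117.6 km.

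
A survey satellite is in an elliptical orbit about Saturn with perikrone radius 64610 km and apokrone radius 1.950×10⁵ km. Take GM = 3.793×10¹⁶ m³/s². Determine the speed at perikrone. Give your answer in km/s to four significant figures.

v ≈ 29.70 km/s

Semi-major axis a = (r_p + r_a)/2 = 1.2980×10⁵ km = 1.298×10⁸ m.
Vis-viva: v² = μ(2/r − 1/a) = 3.793×10¹⁶ × (3.095×10⁻⁸ − 7.704×10⁻⁹) = 8.819×10⁸ m²/s².
v = 29700 m/s = 29.70 km/s.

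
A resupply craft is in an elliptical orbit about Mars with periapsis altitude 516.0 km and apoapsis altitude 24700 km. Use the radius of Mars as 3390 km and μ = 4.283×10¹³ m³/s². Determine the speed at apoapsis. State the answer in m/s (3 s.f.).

v ≈ 610 m/s

r_p = 3390 + 516.0 = 3906.0 km = 3.9060×10⁶ m.
r_a = 3390 + 24700 = 28090 km = 2.8090×10⁷ m.
Semi-major axis a = (r_p + r_a)/2 = 15998 km = 1.600×10⁷ m.
Vis-viva: v² = μ(2/r − 1/a) = 4.283×10¹³ × (7.120×10⁻⁸ − 6.251×10⁻⁸) = 3.723×10⁵ m²/s².
v = 610.1 m/s.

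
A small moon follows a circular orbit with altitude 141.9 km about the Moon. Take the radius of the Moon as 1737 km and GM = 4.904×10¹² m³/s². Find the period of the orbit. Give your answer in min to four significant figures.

T ≈ 121.8 min

r = 1737 + 141.9 = 1878.9 km = 1.8789×10⁶ m.
Kepler's third law: T = 2π√(r³/μ) = 2π√((1.879×10⁶)³ / 4.904×10¹²).
r³/μ = 1.353×10⁶ s², so T = 2π × 1.163×10³ = 7.307×10³ s.
Converting: 7.307×10³ s ÷ 60.00 = 121.8 min.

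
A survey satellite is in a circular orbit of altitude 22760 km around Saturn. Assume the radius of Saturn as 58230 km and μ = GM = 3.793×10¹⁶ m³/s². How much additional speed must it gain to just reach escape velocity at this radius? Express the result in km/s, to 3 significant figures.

r = 58230 + 22760 = 80990 km = 8.0990×10⁷ m.
Circular speed v_c = √(μ/r) = 21640 m/s.
Escape speed v_esc = √(2μ/r) = √2 × v_c = 30600 m/s.
Δv = v_esc − v_c = 8964 m/s = 8.964 km/s.

Δv ≈ 8.96 km/s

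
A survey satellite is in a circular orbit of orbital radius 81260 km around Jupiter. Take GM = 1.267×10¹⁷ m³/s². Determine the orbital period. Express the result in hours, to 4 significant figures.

T ≈ 3.592 hours

r = 81260 km = 8.126×10⁷ m.
Kepler's third law: T = 2π√(r³/μ) = 2π√((8.126×10⁷)³ / 1.267×10¹⁷).
r³/μ = 4.235×10⁶ s², so T = 2π × 2.058×10³ = 1.293×10⁴ s.
Converting: 1.293×10⁴ s ÷ 3600 = 3.592 hours.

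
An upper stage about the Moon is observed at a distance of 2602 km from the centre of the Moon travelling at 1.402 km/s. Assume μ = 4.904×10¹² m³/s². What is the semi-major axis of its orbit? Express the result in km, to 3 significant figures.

a ≈ 2720 km

r = 2.602×10⁶ m.
Vis-viva rearranged: 1/a = 2/r − v²/μ = 7.686×10⁻⁷ − 4.008×10⁻⁷ = 3.678×10⁻⁷ m⁻¹.
a = 2.719×10⁶ m = 2718.7 km.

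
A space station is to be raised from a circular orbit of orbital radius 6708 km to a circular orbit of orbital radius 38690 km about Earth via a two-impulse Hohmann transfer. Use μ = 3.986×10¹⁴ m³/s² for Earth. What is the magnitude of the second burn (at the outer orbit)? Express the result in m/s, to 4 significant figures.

Δv ≈ 1465 m/s

r₁ = 6708 km = 6.708×10⁶ m.
r₂ = 38690 km = 3.869×10⁷ m.
Transfer ellipse a_t = (r₁ + r₂)/2 = 2.270×10⁷ m.
At r₁: circular v_c1 = √(μ/r₁) = 7709 m/s; transfer-perigee v_p = √[μ(2/r₁ − 1/a_t)] = 10060 m/s.
At r₂: circular v_c2 = √(μ/r₂) = 3210 m/s; transfer-apogee v_a = √[μ(2/r₂ − 1/a_t)] = 1745 m/s.
Δv₂ = v_c2 − v_a = 1465 m/s.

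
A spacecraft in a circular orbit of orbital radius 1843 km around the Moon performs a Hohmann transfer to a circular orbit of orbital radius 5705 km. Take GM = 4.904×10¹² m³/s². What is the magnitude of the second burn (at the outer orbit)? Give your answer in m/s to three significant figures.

Δv ≈ 279 m/s

r₁ = 1843 km = 1.843×10⁶ m.
r₂ = 5705 km = 5.705×10⁶ m.
Transfer ellipse a_t = (r₁ + r₂)/2 = 3.774×10⁶ m.
At r₁: circular v_c1 = √(μ/r₁) = 1631 m/s; transfer-perilune v_p = √[μ(2/r₁ − 1/a_t)] = 2006 m/s.
At r₂: circular v_c2 = √(μ/r₂) = 927.1 m/s; transfer-apolune v_a = √[μ(2/r₂ − 1/a_t)] = 647.9 m/s.
Δv₂ = v_c2 − v_a = 279.2 m/s.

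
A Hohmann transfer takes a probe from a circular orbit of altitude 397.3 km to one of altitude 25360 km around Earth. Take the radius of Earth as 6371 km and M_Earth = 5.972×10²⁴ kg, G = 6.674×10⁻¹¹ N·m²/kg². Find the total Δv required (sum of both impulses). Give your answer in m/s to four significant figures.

Δv_total ≈ 3621 m/s

μ = GM = 6.674×10⁻¹¹ × 5.972×10²⁴ = 3.986×10¹⁴ m³/s².
r₁ = 6371 + 397.3 = 6768.3 km = 6.7683×10⁶ m.
r₂ = 6371 + 25360 = 31731 km = 3.1731×10⁷ m.
Transfer ellipse a_t = (r₁ + r₂)/2 = 1.925×10⁷ m.
At r₁: circular v_c1 = √(μ/r₁) = 7674 m/s; transfer-perigee v_p = √[μ(2/r₁ − 1/a_t)] = 9852 m/s.
Δv₁ = v_p − v_c1 = 2179 m/s.
At r₂: circular v_c2 = √(μ/r₂) = 3544 m/s; transfer-apogee v_a = √[μ(2/r₂ − 1/a_t)] = 2102 m/s.
Δv₂ = v_c2 − v_a = 1443 m/s.
Total Δv = Δv₁ + Δv₂ = 3621 m/s.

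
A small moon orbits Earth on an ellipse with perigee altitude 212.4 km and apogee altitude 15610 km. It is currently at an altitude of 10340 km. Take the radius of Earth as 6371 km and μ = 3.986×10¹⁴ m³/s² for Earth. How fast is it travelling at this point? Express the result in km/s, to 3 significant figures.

v ≈ 4.45 km/s

r_p = 6371 + 212.4 = 6583.4 km = 6.5834×10⁶ m.
r_a = 6371 + 15610 = 21981 km = 2.1981×10⁷ m.
r = 6371 + 10340 = 16711 km = 1.671×10⁷ m.
Semi-major axis a = (r_p + r_a)/2 = 14282 km = 1.428×10⁷ m.
Vis-viva: v² = μ(2/r − 1/a) = 3.986×10¹⁴ × (1.197×10⁻⁷ − 7.002×10⁻⁸) = 1.980×10⁷ m²/s².
v = 4449 m/s = 4.449 km/s.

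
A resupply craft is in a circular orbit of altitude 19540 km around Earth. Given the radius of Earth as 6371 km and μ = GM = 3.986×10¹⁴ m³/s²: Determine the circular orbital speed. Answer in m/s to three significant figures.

r = 6371 + 19540 = 25911 km = 2.5911×10⁷ m.
For a circular orbit v = √(μ/r) = √(3.986×10¹⁴ / 2.591×10⁷) = √(1.538×10⁷) = 3922 m/s.

v ≈ 3920 m/s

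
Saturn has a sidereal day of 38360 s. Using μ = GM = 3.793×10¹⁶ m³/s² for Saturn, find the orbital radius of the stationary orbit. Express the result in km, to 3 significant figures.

r_sync ≈ 1.12×10⁵ km

A synchronous orbit has period T, so by Kepler's third law a = (μT²/4π²)^(1/3).
μT²/4π² = 3.793×10¹⁶ × (3.836×10⁴)² / 39.48 = 1.414×10²⁴ m³.
a = 1.122×10⁸ m = 1.1223×10⁵ km.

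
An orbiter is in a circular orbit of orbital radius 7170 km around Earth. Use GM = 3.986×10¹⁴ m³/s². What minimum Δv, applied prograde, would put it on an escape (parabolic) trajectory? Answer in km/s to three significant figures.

r = 7170 km = 7.170×10⁶ m.
Circular speed v_c = √(μ/r) = 7456 m/s.
Escape speed v_esc = √(2μ/r) = √2 × v_c = 10540 m/s.
Δv = v_esc − v_c = 3088 m/s = 3.088 km/s.

Δv ≈ 3.09 km/s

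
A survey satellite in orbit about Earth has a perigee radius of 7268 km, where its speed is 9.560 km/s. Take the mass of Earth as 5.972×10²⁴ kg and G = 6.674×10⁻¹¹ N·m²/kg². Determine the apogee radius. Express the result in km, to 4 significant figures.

μ = GM = 6.674×10⁻¹¹ × 5.972×10²⁴ = 3.986×10¹⁴ m³/s².
r_p = 7.268×10⁶ m.
Specific energy ε = v²/2 − μ/r = -9.142×10⁶ J/kg, so a = −μ/(2ε) = 2.180×10⁷ m.
The apsides satisfy r_p + r_a = 2a, so the apogee radius is 2a − r_p = 3.633×10⁷ m = 36328 km.

apogee radius ≈ 36330 km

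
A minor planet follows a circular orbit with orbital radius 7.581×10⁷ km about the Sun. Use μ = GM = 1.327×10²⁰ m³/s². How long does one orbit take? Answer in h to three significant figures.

T ≈ 3160 h

r = 7.581×10⁷ km = 7.581×10¹⁰ m.
Kepler's third law: T = 2π√(r³/μ) = 2π√((7.581×10¹⁰)³ / 1.327×10²⁰).
r³/μ = 3.283×10¹² s², so T = 2π × 1.812×10⁶ = 1.139×10⁷ s.
Converting: 1.139×10⁷ s ÷ 3600 = 3163 h.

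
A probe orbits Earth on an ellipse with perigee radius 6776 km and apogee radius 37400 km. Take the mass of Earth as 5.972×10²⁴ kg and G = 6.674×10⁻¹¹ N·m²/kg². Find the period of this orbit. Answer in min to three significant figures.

μ = GM = 6.674×10⁻¹¹ × 5.972×10²⁴ = 3.986×10¹⁴ m³/s².
Semi-major axis a = (r_p + r_a)/2 = (6776.0 + 37400)/2 = 22088 km = 2.209×10⁷ m.
By Kepler's third law T = 2π√(a³/μ) = 2π × 5.200×10³ = 3.267×10⁴ s.
= 544.5 min.

T ≈ 545 min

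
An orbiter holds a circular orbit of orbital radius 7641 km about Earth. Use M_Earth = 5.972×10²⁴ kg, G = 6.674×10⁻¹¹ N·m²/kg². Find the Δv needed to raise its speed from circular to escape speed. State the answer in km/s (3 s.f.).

Δv ≈ 2.99 km/s

μ = GM = 6.674×10⁻¹¹ × 5.972×10²⁴ = 3.986×10¹⁴ m³/s².
r = 7641 km = 7.641×10⁶ m.
Circular speed v_c = √(μ/r) = 7222 m/s.
Escape speed v_esc = √(2μ/r) = √2 × v_c = 10210 m/s.
Δv = v_esc − v_c = 2992 m/s = 2.992 km/s.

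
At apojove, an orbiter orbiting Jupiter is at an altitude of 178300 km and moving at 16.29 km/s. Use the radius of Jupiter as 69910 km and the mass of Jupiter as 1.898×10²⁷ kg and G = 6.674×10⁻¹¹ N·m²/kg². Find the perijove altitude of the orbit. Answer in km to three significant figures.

perijove altitude ≈ 17300 km

μ = GM = 6.674×10⁻¹¹ × 1.898×10²⁷ = 1.267×10¹⁷ m³/s².
r_a = 69910 + 178300 = 2.4821×10⁵ km = 2.482×10⁸ m.
Specific energy ε = v²/2 − μ/r = -3.777×10⁸ J/kg, so a = −μ/(2ε) = 1.677×10⁸ m.
The apsides satisfy r_p + r_a = 2a, so the perijove radius is 2a − r_a = 8.720×10⁷ m = 87202 km.
Perijove altitude = 87202 − 69910 = 17292 km.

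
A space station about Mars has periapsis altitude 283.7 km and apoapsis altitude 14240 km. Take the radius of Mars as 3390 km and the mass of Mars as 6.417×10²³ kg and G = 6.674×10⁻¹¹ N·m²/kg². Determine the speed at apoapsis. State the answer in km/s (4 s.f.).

v ≈ 0.9153 km/s

μ = GM = 6.674×10⁻¹¹ × 6.417×10²³ = 4.283×10¹³ m³/s².
r_p = 3390 + 283.7 = 3673.7 km = 3.6737×10⁶ m.
r_a = 3390 + 14240 = 17630 km = 1.7630×10⁷ m.
Semi-major axis a = (r_p + r_a)/2 = 10652 km = 1.065×10⁷ m.
Vis-viva: v² = μ(2/r − 1/a) = 4.283×10¹³ × (1.134×10⁻⁷ − 9.388×10⁻⁸) = 8.378×10⁵ m²/s².
v = 915.3 m/s = 0.9153 km/s.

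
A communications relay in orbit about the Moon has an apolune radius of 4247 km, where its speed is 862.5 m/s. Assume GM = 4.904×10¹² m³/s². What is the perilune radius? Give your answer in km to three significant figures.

perilune radius ≈ 2020 km

r_a = 4.247×10⁶ m.
Specific energy ε = v²/2 − μ/r = -7.827×10⁵ J/kg, so a = −μ/(2ε) = 3.133×10⁶ m.
The apsides satisfy r_p + r_a = 2a, so the perilune radius is 2a − r_a = 2.018×10⁶ m = 2018.1 km.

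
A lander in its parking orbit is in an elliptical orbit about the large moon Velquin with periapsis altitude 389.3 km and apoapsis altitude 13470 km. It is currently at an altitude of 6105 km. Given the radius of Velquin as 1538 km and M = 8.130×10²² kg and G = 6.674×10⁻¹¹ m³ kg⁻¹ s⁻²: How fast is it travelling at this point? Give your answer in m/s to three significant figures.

μ = GM = 6.674×10⁻¹¹ × 8.130×10²² = 5.426×10¹² m³/s².
r_p = 1538 + 389.3 = 1927.3 km = 1.9273×10⁶ m.
r_a = 1538 + 13470 = 15008 km = 1.5008×10⁷ m.
r = 1538 + 6105 = 7643.0 km = 7.643×10⁶ m.
Semi-major axis a = (r_p + r_a)/2 = 8467.6 km = 8.468×10⁶ m.
Vis-viva: v² = μ(2/r − 1/a) = 5.426×10¹² × (2.617×10⁻⁷ − 1.181×10⁻⁷) = 7.791×10⁵ m²/s².
v = 882.6 m/s.

v ≈ 883 m/s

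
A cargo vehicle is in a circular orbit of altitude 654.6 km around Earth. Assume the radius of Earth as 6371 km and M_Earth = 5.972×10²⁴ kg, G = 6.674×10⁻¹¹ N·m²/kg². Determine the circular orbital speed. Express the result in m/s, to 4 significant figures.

μ = GM = 6.674×10⁻¹¹ × 5.972×10²⁴ = 3.986×10¹⁴ m³/s².
r = 6371 + 654.6 = 7025.6 km = 7.0256×10⁶ m.
For a circular orbit v = √(μ/r) = √(3.986×10¹⁴ / 7.026×10⁶) = √(5.673×10⁷) = 7532 m/s.

v ≈ 7532 m/s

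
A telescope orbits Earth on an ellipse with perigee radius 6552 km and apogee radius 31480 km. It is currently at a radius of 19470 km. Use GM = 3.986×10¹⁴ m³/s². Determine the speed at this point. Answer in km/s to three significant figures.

v ≈ 4.47 km/s

Semi-major axis a = (r_p + r_a)/2 = 19016 km = 1.902×10⁷ m.
Vis-viva: v² = μ(2/r − 1/a) = 3.986×10¹⁴ × (1.027×10⁻⁷ − 5.259×10⁻⁸) = 1.998×10⁷ m²/s².
v = 4470 m/s = 4.470 km/s.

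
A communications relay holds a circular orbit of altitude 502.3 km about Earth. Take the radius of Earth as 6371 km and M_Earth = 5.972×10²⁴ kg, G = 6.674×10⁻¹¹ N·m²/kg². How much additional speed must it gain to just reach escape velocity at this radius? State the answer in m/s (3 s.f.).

μ = GM = 6.674×10⁻¹¹ × 5.972×10²⁴ = 3.986×10¹⁴ m³/s².
r = 6371 + 502.3 = 6873.3 km = 6.8733×10⁶ m.
Circular speed v_c = √(μ/r) = 7615 m/s.
Escape speed v_esc = √(2μ/r) = √2 × v_c = 10770 m/s.
Δv = v_esc − v_c = 3154 m/s.

Δv ≈ 3150 m/s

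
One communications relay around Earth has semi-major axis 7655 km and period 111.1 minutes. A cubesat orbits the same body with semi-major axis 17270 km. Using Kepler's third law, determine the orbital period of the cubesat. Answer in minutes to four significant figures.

T₂ ≈ 376.5 minutes

Kepler's third law: T² ∝ a³, so T₂ = T₁ (a₂/a₁)^(3/2).
a₂/a₁ = 2.256, (a₂/a₁)^(3/2) = 3.389.
T₂ = 111.1 × 3.389 = 376.5 minutes.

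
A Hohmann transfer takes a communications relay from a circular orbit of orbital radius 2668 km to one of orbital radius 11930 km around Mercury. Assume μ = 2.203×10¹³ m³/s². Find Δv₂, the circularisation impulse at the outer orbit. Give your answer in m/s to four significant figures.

Δv ≈ 537.3 m/s

r₁ = 2668 km = 2.668×10⁶ m.
r₂ = 11930 km = 1.193×10⁷ m.
Transfer ellipse a_t = (r₁ + r₂)/2 = 7.299×10⁶ m.
At r₁: circular v_c1 = √(μ/r₁) = 2874 m/s; transfer-periherm v_p = √[μ(2/r₁ − 1/a_t)] = 3674 m/s.
At r₂: circular v_c2 = √(μ/r₂) = 1359 m/s; transfer-apoherm v_a = √[μ(2/r₂ − 1/a_t)] = 821.6 m/s.
Δv₂ = v_c2 − v_a = 537.3 m/s.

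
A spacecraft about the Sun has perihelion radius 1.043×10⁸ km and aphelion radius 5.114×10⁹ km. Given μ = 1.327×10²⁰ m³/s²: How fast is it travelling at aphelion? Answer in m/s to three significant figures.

Semi-major axis a = (r_p + r_a)/2 = 2.6092×10⁹ km = 2.609×10¹² m.
Vis-viva: v² = μ(2/r − 1/a) = 1.327×10²⁰ × (3.911×10⁻¹³ − 3.833×10⁻¹³) = 1.037×10⁶ m²/s².
v = 1018 m/s.

v ≈ 1020 m/s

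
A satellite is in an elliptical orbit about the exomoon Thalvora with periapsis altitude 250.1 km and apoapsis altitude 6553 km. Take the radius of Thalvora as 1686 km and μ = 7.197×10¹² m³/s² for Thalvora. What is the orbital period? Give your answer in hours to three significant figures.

T ≈ 7.47 hours

r_p = 1686 + 250.1 = 1936.1 km = 1.9361×10⁶ m.
r_a = 1686 + 6553 = 8239.0 km = 8.2390×10⁶ m.
Semi-major axis a = (r_p + r_a)/2 = (1936.1 + 8239.0)/2 = 5087.6 km = 5.088×10⁶ m.
By Kepler's third law T = 2π√(a³/μ) = 2π × 4.277×10³ = 2.688×10⁴ s.
= 7.466 hours.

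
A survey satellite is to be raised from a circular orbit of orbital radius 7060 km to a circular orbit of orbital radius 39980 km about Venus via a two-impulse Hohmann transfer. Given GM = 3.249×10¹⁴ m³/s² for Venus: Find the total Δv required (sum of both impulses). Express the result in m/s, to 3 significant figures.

r₁ = 7060 km = 7.060×10⁶ m.
r₂ = 39980 km = 3.998×10⁷ m.
Transfer ellipse a_t = (r₁ + r₂)/2 = 2.352×10⁷ m.
At r₁: circular v_c1 = √(μ/r₁) = 6784 m/s; transfer-periapsis v_p = √[μ(2/r₁ − 1/a_t)] = 8845 m/s.
Δv₁ = v_p − v_c1 = 2061 m/s.
At r₂: circular v_c2 = √(μ/r₂) = 2851 m/s; transfer-apoapsis v_a = √[μ(2/r₂ − 1/a_t)] = 1562 m/s.
Δv₂ = v_c2 − v_a = 1289 m/s.
Total Δv = Δv₁ + Δv₂ = 3350 m/s.

Δv_total ≈ 3350 m/s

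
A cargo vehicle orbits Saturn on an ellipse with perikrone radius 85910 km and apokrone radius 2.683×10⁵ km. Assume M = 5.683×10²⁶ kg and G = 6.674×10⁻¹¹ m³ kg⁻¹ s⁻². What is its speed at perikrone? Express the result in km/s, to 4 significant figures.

μ = GM = 6.674×10⁻¹¹ × 5.683×10²⁶ = 3.793×10¹⁶ m³/s².
Semi-major axis a = (r_p + r_a)/2 = 1.7710×10⁵ km = 1.771×10⁸ m.
Vis-viva: v² = μ(2/r − 1/a) = 3.793×10¹⁶ × (2.328×10⁻⁸ − 5.646×10⁻⁹) = 6.688×10⁸ m²/s².
v = 25860 m/s = 25.86 km/s.

v ≈ 25.86 km/s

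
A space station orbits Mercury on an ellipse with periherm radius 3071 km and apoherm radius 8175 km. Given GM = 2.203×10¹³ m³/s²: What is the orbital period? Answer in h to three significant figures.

T ≈ 4.96 h

Semi-major axis a = (r_p + r_a)/2 = (3071.0 + 8175.0)/2 = 5623.0 km = 5.623×10⁶ m.
By Kepler's third law T = 2π√(a³/μ) = 2π × 2.841×10³ = 1.785×10⁴ s.
= 4.958 h.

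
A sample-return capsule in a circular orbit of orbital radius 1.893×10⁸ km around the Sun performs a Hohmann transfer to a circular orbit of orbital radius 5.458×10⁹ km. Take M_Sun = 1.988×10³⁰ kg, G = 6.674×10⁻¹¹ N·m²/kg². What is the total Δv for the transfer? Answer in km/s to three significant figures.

μ = GM = 6.674×10⁻¹¹ × 1.988×10³⁰ = 1.327×10²⁰ m³/s².
r₁ = 1.893×10⁸ km = 1.893×10¹¹ m.
r₂ = 5.458×10⁹ km = 5.458×10¹² m.
Transfer ellipse a_t = (r₁ + r₂)/2 = 2.824×10¹² m.
At r₁: circular v_c1 = √(μ/r₁) = 26470 m/s; transfer-perihelion v_p = √[μ(2/r₁ − 1/a_t)] = 36810 m/s.
Δv₁ = v_p − v_c1 = 10330 m/s.
At r₂: circular v_c2 = √(μ/r₂) = 4930 m/s; transfer-aphelion v_a = √[μ(2/r₂ − 1/a_t)] = 1277 m/s.
Δv₂ = v_c2 − v_a = 3654 m/s.
Total Δv = Δv₁ + Δv₂ = 13990 m/s = 13.99 km/s.

Δv_total ≈ 14.0 km/s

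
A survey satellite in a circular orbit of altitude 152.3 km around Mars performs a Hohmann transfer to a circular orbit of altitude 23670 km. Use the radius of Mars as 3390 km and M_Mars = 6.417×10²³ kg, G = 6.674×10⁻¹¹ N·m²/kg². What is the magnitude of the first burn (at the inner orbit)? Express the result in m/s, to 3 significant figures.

μ = GM = 6.674×10⁻¹¹ × 6.417×10²³ = 4.283×10¹³ m³/s².
r₁ = 3390 + 152.3 = 3542.3 km = 3.5423×10⁶ m.
r₂ = 3390 + 23670 = 27060 km = 2.7060×10⁷ m.
Transfer ellipse a_t = (r₁ + r₂)/2 = 1.530×10⁷ m.
At r₁: circular v_c1 = √(μ/r₁) = 3477 m/s; transfer-periapsis v_p = √[μ(2/r₁ − 1/a_t)] = 4624 m/s.
Δv₁ = v_p − v_c1 = 1147 m/s.

Δv ≈ 1150 m/s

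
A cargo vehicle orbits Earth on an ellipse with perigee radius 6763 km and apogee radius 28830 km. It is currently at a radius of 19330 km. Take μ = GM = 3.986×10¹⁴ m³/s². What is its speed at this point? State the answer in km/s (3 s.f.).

v ≈ 4.34 km/s

Semi-major axis a = (r_p + r_a)/2 = 17796 km = 1.780×10⁷ m.
Vis-viva: v² = μ(2/r − 1/a) = 3.986×10¹⁴ × (1.035×10⁻⁷ − 5.619×10⁻⁸) = 1.884×10⁷ m²/s².
v = 4341 m/s = 4.341 km/s.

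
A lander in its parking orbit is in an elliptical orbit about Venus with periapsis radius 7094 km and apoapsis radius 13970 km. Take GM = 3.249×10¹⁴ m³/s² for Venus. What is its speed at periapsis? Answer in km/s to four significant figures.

v ≈ 7.794 km/s

Semi-major axis a = (r_p + r_a)/2 = 10532 km = 1.053×10⁷ m.
Vis-viva: v² = μ(2/r − 1/a) = 3.249×10¹⁴ × (2.819×10⁻⁷ − 9.495×10⁻⁸) = 6.075×10⁷ m²/s².
v = 7794 m/s = 7.794 km/s.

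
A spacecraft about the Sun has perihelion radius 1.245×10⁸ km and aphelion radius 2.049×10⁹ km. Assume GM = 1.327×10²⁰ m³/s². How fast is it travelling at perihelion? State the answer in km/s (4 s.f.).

v ≈ 44.83 km/s

Semi-major axis a = (r_p + r_a)/2 = 1.0868×10⁹ km = 1.087×10¹² m.
Vis-viva: v² = μ(2/r − 1/a) = 1.327×10²⁰ × (1.606×10⁻¹¹ − 9.202×10⁻¹³) = 2.010×10⁹ m²/s².
v = 44830 m/s = 44.83 km/s.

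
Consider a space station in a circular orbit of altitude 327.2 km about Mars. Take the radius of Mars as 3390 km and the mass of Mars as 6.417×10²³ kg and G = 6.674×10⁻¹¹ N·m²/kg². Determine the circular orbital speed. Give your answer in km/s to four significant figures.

v ≈ 3.394 km/s

μ = GM = 6.674×10⁻¹¹ × 6.417×10²³ = 4.283×10¹³ m³/s².
r = 3390 + 327.2 = 3717.2 km = 3.7172×10⁶ m.
For a circular orbit v = √(μ/r) = √(4.283×10¹³ / 3.717×10⁶) = √(1.152×10⁷) = 3394 m/s.
That is 3.394 km/s.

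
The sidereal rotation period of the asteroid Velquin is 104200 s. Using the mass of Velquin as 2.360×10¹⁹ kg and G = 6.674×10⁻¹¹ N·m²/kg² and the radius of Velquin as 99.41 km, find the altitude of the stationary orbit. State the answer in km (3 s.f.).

h_sync ≈ 657 km

μ = GM = 6.674×10⁻¹¹ × 2.360×10¹⁹ = 1.575×10⁹ m³/s².
A synchronous orbit has period T, so by Kepler's third law a = (μT²/4π²)^(1/3).
μT²/4π² = 1.575×10⁹ × (1.042×10⁵)² / 39.48 = 4.332×10¹⁷ m³.
a = 7.566×10⁵ m = 756.64 km.
Altitude h = a − R = 756.64 − 99.41 = 657.23 km.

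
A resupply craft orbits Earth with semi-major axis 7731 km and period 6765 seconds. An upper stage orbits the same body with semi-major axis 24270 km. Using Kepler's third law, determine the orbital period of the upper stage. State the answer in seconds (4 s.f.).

T₂ ≈ 37630 seconds

Kepler's third law: T² ∝ a³, so T₂ = T₁ (a₂/a₁)^(3/2).
a₂/a₁ = 3.139, (a₂/a₁)^(3/2) = 5.562.
T₂ = 6765 × 5.562 = 37630 seconds.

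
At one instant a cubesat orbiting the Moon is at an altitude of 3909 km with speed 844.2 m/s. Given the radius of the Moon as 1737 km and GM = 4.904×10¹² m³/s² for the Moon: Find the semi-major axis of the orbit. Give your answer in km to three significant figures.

r = 1737 + 3909 = 5646.0 km = 5.646×10⁶ m.
Vis-viva rearranged: 1/a = 2/r − v²/μ = 3.542×10⁻⁷ − 1.453×10⁻⁷ = 2.089×10⁻⁷ m⁻¹.
a = 4.787×10⁶ m = 4786.8 km.

a ≈ 4790 km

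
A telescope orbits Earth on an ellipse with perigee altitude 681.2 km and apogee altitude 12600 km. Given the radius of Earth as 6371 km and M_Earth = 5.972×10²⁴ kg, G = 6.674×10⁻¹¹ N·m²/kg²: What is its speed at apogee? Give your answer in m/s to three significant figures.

μ = GM = 6.674×10⁻¹¹ × 5.972×10²⁴ = 3.986×10¹⁴ m³/s².
r_p = 6371 + 681.2 = 7052.2 km = 7.0522×10⁶ m.
r_a = 6371 + 12600 = 18971 km = 1.8971×10⁷ m.
Semi-major axis a = (r_p + r_a)/2 = 13012 km = 1.301×10⁷ m.
Vis-viva: v² = μ(2/r − 1/a) = 3.986×10¹⁴ × (1.054×10⁻⁷ − 7.685×10⁻⁸) = 1.139×10⁷ m²/s².
v = 3374 m/s.

v ≈ 3370 m/s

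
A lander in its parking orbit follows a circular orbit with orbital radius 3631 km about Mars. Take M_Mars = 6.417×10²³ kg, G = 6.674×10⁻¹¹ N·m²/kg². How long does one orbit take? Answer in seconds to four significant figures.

μ = GM = 6.674×10⁻¹¹ × 6.417×10²³ = 4.283×10¹³ m³/s².
r = 3631 km = 3.631×10⁶ m.
Kepler's third law: T = 2π√(r³/μ) = 2π√((3.631×10⁶)³ / 4.283×10¹³).
r³/μ = 1.118×10⁶ s², so T = 2π × 1.057×10³ = 6.643×10³ s.

T ≈ 6643 seconds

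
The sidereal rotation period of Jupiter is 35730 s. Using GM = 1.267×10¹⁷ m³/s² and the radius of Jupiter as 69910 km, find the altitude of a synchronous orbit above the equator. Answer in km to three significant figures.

A synchronous orbit has period T, so by Kepler's third law a = (μT²/4π²)^(1/3).
μT²/4π² = 1.267×10¹⁷ × (3.573×10⁴)² / 39.48 = 4.097×10²⁴ m³.
a = 1.600×10⁸ m = 1.6002×10⁵ km.
Altitude h = a − R = 1.6002×10⁵ − 69910 = 90105 km.

h_sync ≈ 90100 km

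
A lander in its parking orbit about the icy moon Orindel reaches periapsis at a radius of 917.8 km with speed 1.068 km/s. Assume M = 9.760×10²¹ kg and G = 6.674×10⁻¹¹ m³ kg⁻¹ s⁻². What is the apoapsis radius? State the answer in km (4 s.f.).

μ = GM = 6.674×10⁻¹¹ × 9.760×10²¹ = 6.514×10¹¹ m³/s².
r_p = 9.178×10⁵ m.
Specific energy ε = v²/2 − μ/r = -1.394×10⁵ J/kg, so a = −μ/(2ε) = 2.336×10⁶ m.
The apsides satisfy r_p + r_a = 2a, so the apoapsis radius is 2a − r_p = 3.755×10⁶ m = 3754.6 km.

apoapsis radius ≈ 3755 km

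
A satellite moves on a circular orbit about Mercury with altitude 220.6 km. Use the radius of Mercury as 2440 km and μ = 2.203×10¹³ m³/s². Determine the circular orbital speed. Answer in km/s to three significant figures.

r = 2440 + 220.6 = 2660.6 km = 2.6606×10⁶ m.
For a circular orbit v = √(μ/r) = √(2.203×10¹³ / 2.661×10⁶) = √(8.280×10⁶) = 2878 m/s.
That is 2.878 km/s.

v ≈ 2.88 km/s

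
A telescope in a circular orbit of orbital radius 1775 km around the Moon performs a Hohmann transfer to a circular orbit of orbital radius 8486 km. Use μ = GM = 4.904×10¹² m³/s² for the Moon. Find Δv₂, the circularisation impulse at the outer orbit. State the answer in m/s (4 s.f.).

Δv ≈ 313.1 m/s

r₁ = 1775 km = 1.775×10⁶ m.
r₂ = 8486 km = 8.486×10⁶ m.
Transfer ellipse a_t = (r₁ + r₂)/2 = 5.130×10⁶ m.
At r₁: circular v_c1 = √(μ/r₁) = 1662 m/s; transfer-perilune v_p = √[μ(2/r₁ − 1/a_t)] = 2138 m/s.
At r₂: circular v_c2 = √(μ/r₂) = 760.2 m/s; transfer-apolune v_a = √[μ(2/r₂ − 1/a_t)] = 447.1 m/s.
Δv₂ = v_c2 − v_a = 313.1 m/s.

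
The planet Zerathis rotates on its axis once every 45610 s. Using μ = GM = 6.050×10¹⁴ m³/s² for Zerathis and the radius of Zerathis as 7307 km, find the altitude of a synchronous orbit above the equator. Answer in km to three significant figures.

A synchronous orbit has period T, so by Kepler's third law a = (μT²/4π²)^(1/3).
μT²/4π² = 6.050×10¹⁴ × (4.561×10⁴)² / 39.48 = 3.188×10²² m³.
a = 3.171×10⁷ m = 31708 km.
Altitude h = a − R = 31708 − 7307 = 24401 km.

h_sync ≈ 24400 km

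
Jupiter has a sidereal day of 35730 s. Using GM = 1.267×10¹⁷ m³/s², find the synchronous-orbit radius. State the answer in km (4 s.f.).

r_sync ≈ 1.600×10⁵ km

A synchronous orbit has period T, so by Kepler's third law a = (μT²/4π²)^(1/3).
μT²/4π² = 1.267×10¹⁷ × (3.573×10⁴)² / 39.48 = 4.097×10²⁴ m³.
a = 1.600×10⁸ m = 1.6002×10⁵ km.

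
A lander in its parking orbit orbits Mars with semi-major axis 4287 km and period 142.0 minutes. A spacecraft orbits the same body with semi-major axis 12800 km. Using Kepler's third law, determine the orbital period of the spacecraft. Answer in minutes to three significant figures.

T₂ ≈ 733 minutes

Kepler's third law: T² ∝ a³, so T₂ = T₁ (a₂/a₁)^(3/2).
a₂/a₁ = 2.986, (a₂/a₁)^(3/2) = 5.159.
T₂ = 142.0 × 5.159 = 732.6 minutes.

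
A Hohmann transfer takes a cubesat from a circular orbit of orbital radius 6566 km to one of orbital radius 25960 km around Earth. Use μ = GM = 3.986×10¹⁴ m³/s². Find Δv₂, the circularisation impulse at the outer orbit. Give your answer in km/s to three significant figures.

Δv ≈ 1.43 km/s

r₁ = 6566 km = 6.566×10⁶ m.
r₂ = 25960 km = 2.596×10⁷ m.
Transfer ellipse a_t = (r₁ + r₂)/2 = 1.626×10⁷ m.
At r₁: circular v_c1 = √(μ/r₁) = 7791 m/s; transfer-perigee v_p = √[μ(2/r₁ − 1/a_t)] = 9844 m/s.
At r₂: circular v_c2 = √(μ/r₂) = 3918 m/s; transfer-apogee v_a = √[μ(2/r₂ − 1/a_t)] = 2490 m/s.
Δv₂ = v_c2 − v_a = 1429 m/s.
= 1.429 km/s.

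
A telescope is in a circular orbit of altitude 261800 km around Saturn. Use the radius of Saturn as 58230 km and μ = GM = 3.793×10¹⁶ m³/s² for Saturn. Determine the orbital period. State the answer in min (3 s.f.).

T ≈ 3080 min

r = 58230 + 261800 = 320030 km = 3.2003×10⁸ m.
Kepler's third law: T = 2π√(r³/μ) = 2π√((3.200×10⁸)³ / 3.793×10¹⁶).
r³/μ = 8.642×10⁸ s², so T = 2π × 2.940×10⁴ = 1.847×10⁵ s.
Converting: 1.847×10⁵ s ÷ 60.00 = 3078 min.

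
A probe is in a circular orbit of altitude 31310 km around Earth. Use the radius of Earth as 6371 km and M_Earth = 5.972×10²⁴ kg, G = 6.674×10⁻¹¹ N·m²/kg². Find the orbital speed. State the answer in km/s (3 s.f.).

μ = GM = 6.674×10⁻¹¹ × 5.972×10²⁴ = 3.986×10¹⁴ m³/s².
r = 6371 + 31310 = 37681 km = 3.7681×10⁷ m.
For a circular orbit v = √(μ/r) = √(3.986×10¹⁴ / 3.768×10⁷) = √(1.058×10⁷) = 3252 m/s.
That is 3.252 km/s.

v ≈ 3.25 km/s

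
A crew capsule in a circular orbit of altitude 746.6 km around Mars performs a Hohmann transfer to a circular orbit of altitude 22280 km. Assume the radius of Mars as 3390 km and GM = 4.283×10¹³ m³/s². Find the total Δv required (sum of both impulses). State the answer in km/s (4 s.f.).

Δv_total ≈ 1.616 km/s

r₁ = 3390 + 746.6 = 4136.6 km = 4.1366×10⁶ m.
r₂ = 3390 + 22280 = 25670 km = 2.5670×10⁷ m.
Transfer ellipse a_t = (r₁ + r₂)/2 = 1.490×10⁷ m.
At r₁: circular v_c1 = √(μ/r₁) = 3218 m/s; transfer-periapsis v_p = √[μ(2/r₁ − 1/a_t)] = 4223 m/s.
Δv₁ = v_p − v_c1 = 1005 m/s.
At r₂: circular v_c2 = √(μ/r₂) = 1292 m/s; transfer-apoapsis v_a = √[μ(2/r₂ − 1/a_t)] = 680.5 m/s.
Δv₂ = v_c2 − v_a = 611.2 m/s.
Total Δv = Δv₁ + Δv₂ = 1616 m/s = 1.616 km/s.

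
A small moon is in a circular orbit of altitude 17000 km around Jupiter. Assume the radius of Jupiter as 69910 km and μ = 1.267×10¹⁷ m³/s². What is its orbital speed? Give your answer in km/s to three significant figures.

v ≈ 38.2 km/s

r = 69910 + 17000 = 86910 km = 8.6910×10⁷ m.
For a circular orbit v = √(μ/r) = √(1.267×10¹⁷ / 8.691×10⁷) = √(1.458×10⁹) = 38180 m/s.
That is 38.18 km/s.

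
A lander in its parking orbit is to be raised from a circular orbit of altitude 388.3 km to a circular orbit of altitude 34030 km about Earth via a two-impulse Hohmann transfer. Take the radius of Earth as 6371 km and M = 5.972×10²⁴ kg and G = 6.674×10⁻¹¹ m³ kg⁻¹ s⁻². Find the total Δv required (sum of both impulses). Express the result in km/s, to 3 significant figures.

Δv_total ≈ 3.83 km/s

μ = GM = 6.674×10⁻¹¹ × 5.972×10²⁴ = 3.986×10¹⁴ m³/s².
r₁ = 6371 + 388.3 = 6759.3 km = 6.7593×10⁶ m.
r₂ = 6371 + 34030 = 40401 km = 4.0401×10⁷ m.
Transfer ellipse a_t = (r₁ + r₂)/2 = 2.358×10⁷ m.
At r₁: circular v_c1 = √(μ/r₁) = 7679 m/s; transfer-perigee v_p = √[μ(2/r₁ − 1/a_t)] = 10050 m/s.
Δv₁ = v_p − v_c1 = 2372 m/s.
At r₂: circular v_c2 = √(μ/r₂) = 3141 m/s; transfer-apogee v_a = √[μ(2/r₂ − 1/a_t)] = 1682 m/s.
Δv₂ = v_c2 − v_a = 1459 m/s.
Total Δv = Δv₁ + Δv₂ = 3832 m/s = 3.832 km/s.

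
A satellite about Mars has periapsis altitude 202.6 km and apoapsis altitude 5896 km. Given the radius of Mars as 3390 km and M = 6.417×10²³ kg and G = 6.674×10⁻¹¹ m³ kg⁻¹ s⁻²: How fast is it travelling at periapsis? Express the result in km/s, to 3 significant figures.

μ = GM = 6.674×10⁻¹¹ × 6.417×10²³ = 4.283×10¹³ m³/s².
r_p = 3390 + 202.6 = 3592.6 km = 3.5926×10⁶ m.
r_a = 3390 + 5896 = 9286.0 km = 9.2860×10⁶ m.
Semi-major axis a = (r_p + r_a)/2 = 6439.3 km = 6.439×10⁶ m.
Vis-viva: v² = μ(2/r − 1/a) = 4.283×10¹³ × (5.567×10⁻⁷ − 1.553×10⁻⁷) = 1.719×10⁷ m²/s².
v = 4146 m/s = 4.146 km/s.

v ≈ 4.15 km/s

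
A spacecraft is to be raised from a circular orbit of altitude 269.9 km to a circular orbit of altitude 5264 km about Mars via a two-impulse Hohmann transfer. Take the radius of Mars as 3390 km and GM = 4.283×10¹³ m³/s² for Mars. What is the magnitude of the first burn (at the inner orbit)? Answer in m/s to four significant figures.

Δv ≈ 634.8 m/s

r₁ = 3390 + 269.9 = 3659.9 km = 3.6599×10⁶ m.
r₂ = 3390 + 5264 = 8654.0 km = 8.6540×10⁶ m.
Transfer ellipse a_t = (r₁ + r₂)/2 = 6.157×10⁶ m.
At r₁: circular v_c1 = √(μ/r₁) = 3421 m/s; transfer-periapsis v_p = √[μ(2/r₁ − 1/a_t)] = 4056 m/s.
Δv₁ = v_p − v_c1 = 634.8 m/s.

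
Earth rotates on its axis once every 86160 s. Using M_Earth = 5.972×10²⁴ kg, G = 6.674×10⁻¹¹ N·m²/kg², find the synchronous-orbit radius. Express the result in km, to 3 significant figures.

r_sync ≈ 42200 km

μ = GM = 6.674×10⁻¹¹ × 5.972×10²⁴ = 3.986×10¹⁴ m³/s².
A synchronous orbit has period T, so by Kepler's third law a = (μT²/4π²)^(1/3).
μT²/4π² = 3.986×10¹⁴ × (8.616×10⁴)² / 39.48 = 7.495×10²² m³.
a = 4.216×10⁷ m = 42162 km.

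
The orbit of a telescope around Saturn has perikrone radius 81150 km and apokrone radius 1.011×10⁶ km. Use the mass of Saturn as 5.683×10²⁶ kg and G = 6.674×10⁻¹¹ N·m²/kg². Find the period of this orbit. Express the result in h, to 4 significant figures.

μ = GM = 6.674×10⁻¹¹ × 5.683×10²⁶ = 3.793×10¹⁶ m³/s².
Semi-major axis a = (r_p + r_a)/2 = (81150 + 1.0110×10⁶)/2 = 5.4608×10⁵ km = 5.461×10⁸ m.
By Kepler's third law T = 2π√(a³/μ) = 2π × 6.552×10⁴ = 4.117×10⁵ s.
= 114.4 h.

T ≈ 114.4 h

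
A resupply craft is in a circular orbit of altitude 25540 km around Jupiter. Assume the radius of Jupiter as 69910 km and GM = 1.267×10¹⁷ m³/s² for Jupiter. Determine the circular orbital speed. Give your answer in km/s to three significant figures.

v ≈ 36.4 km/s

r = 69910 + 25540 = 95450 km = 9.5450×10⁷ m.
For a circular orbit v = √(μ/r) = √(1.267×10¹⁷ / 9.545×10⁷) = √(1.327×10⁹) = 36430 m/s.
That is 36.43 km/s.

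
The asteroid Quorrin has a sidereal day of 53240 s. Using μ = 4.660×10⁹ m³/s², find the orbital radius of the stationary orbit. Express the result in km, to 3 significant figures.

A synchronous orbit has period T, so by Kepler's third law a = (μT²/4π²)^(1/3).
μT²/4π² = 4.660×10⁹ × (5.324×10⁴)² / 39.48 = 3.346×10¹⁷ m³.
a = 6.942×10⁵ m = 694.23 km.

r_sync ≈ 694 km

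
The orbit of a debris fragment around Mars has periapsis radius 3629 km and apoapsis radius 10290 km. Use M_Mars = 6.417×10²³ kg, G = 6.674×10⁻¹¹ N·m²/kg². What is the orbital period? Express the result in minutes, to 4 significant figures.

T ≈ 293.8 minutes

μ = GM = 6.674×10⁻¹¹ × 6.417×10²³ = 4.283×10¹³ m³/s².
Semi-major axis a = (r_p + r_a)/2 = (3629.0 + 10290)/2 = 6959.5 km = 6.960×10⁶ m.
By Kepler's third law T = 2π√(a³/μ) = 2π × 2.805×10³ = 1.763×10⁴ s.
= 293.8 minutes.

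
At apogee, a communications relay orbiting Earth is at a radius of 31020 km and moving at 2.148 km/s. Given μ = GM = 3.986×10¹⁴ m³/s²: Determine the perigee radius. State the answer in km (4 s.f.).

perigee radius ≈ 6788 km

r_a = 3.102×10⁷ m.
Specific energy ε = v²/2 − μ/r = -1.054×10⁷ J/kg, so a = −μ/(2ε) = 1.890×10⁷ m.
The apsides satisfy r_p + r_a = 2a, so the perigee radius is 2a − r_a = 6.788×10⁶ m = 6787.7 km.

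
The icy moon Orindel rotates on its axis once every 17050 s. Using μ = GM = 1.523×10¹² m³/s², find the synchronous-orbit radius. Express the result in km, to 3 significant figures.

A synchronous orbit has period T, so by Kepler's third law a = (μT²/4π²)^(1/3).
μT²/4π² = 1.523×10¹² × (1.705×10⁴)² / 39.48 = 1.121×10¹⁹ m³.
a = 2.238×10⁶ m = 2238.4 km.

r_sync ≈ 2240 km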